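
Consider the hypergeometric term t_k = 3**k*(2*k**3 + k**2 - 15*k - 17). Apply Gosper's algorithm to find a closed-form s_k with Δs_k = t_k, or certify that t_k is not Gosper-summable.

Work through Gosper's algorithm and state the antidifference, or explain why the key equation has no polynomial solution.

s_k = 3**k*(k**3 - 4*k**2 - 4)

Compute t_(k+1)/t_k: get 3*(2*k**3 + 7*k**2 - 7*k - 29)/(2*k**3 + k**2 - 15*k - 17).
Take A(k)=3, B(k)=1, C(k)=k**3 + k**2/2 - 15*k/2 - 17/2.
Key eq: (3)·f(k+1) = (1)·f(k) + (k**3 + k**2/2 - 15*k/2 - 17/2).
d = 3 from the (0,0,3) case.
Solve for f: f(k) = (k**3 - 4*k**2 - 4)/2 (degree 3 ≤ 3).
R(k) = B(k−1)·f(k)/C(k) = (k**3 - 4*k**2 - 4)/(2*k**3 + k**2 - 15*k - 17); s_k = R·t_k = 3**k*(k**3 - 4*k**2 - 4).
Verify: 3**k*(2*k**3 + k**2 - 15*k - 17) matches t_k.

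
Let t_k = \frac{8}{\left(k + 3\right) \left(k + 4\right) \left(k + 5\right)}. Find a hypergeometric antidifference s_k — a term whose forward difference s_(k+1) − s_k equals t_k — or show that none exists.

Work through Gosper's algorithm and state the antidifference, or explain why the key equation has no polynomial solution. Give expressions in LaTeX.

s_k = \frac{k \left(k + 7\right)}{3 \left(k + 3\right) \left(k + 4\right)}

t_(k+1)/t_k = (k + 3)/(k + 6).
Take A(k)=k + 3, B(k)=k + 6, C(k)=1.
Key eq: (k + 3)·f(k+1) = (k + 5)·f(k) + (1).
deg f ≤ 2 (via 1,1,0).
Solving with deg f ≤ 2: f(k) = k*(k + 7)/24.
So s_k = (B(k−1)f/C)·t_k = (k*(k + 5)*(k + 7)/24)·t_k = k*(k + 7)/(3*(k + 3)*(k + 4)).
Verify: 8/(k**3 + 12*k**2 + 47*k + 60) matches t_k.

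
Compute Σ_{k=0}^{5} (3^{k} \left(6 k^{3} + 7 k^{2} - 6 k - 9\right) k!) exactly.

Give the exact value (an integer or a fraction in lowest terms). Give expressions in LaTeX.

Σ = 26768883

r(k) = 3*(6*k**4 + 31*k**3 + 51*k**2 + 24*k - 2)/(6*k**3 + 7*k**2 - 6*k - 9) after simplifying.
A = 3*k + 3, B = 1, C = k**3 + 7*k**2/6 - k - 3/2.
Set up (3*k + 3)·f(k+1) − (1)·f(k) − (k**3 + 7*k**2/6 - k - 3/2) = 0.
deg f ≤ 2 (via 1,0,3).
Solving with deg f ≤ 2: f(k) = (2*k**2 - 3*k - 3)/6.
Then R = B(k−1)f/C = (2*k**2 - 3*k - 3)/(6*k**3 + 7*k**2 - 6*k - 9), so s_k = R(k)·t_k = 3**k*(2*k**2 - 3*k - 3)*factorial(k).
s_(k+1) − s_k = 3**k*(6*k**3 + 7*k**2 - 6*k - 9)*factorial(k) = t_k.
Sum = s_(6) − s_(0); s_(6) = 26768880, s_(0) = -3 ⇒ 26768883.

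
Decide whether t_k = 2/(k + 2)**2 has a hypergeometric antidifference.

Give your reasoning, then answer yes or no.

Compute t_(k+1)/t_k: get (k + 2)**2/(k + 3)**2.
A = k**2 + 4*k + 4, B = k**2 + 6*k + 9, C = 1.
Set up (k**2 + 4*k + 4)·f(k+1) − (k**2 + 4*k + 4)·f(k) − (1) = 0.
Degrees (2,2,0) ⇒ d ≤ 0.
Put f(k) = c0: A·f(k+1) − B(k−1)·f(k) − C = -1; need -1 = 0 — inconsistent ⇒ no f, not summable.

No; the coefficient equations for f are inconsistent.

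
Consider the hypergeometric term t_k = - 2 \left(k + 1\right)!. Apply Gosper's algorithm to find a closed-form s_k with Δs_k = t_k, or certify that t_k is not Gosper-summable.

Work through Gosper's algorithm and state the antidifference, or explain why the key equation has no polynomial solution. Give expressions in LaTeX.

The ratio is k + 2.
Normal form (A,B,C) = (k + 2, 1, 1).
f must satisfy (k + 2)·f(k+1) − (1)·f(k) = 1.
From deg A=1, deg B=0, deg C=0: d=-1.
deg f ≤ -1 is impossible — no certificate.

none (Gosper's algorithm certifies no s_k)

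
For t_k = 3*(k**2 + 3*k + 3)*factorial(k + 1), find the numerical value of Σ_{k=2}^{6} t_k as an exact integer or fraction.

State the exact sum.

Σ = 967626

The ratio is (k + 2)*(3*k + (k + 1)**2 + 6)/(k**2 + 3*k + 3).
A = k + 2, B = 1, C = k**2 + 3*k + 3.
Key eq: (k + 2)·f(k+1) = (1)·f(k) + (k**2 + 3*k + 3).
d = 1 from the (1,0,2) case.
Coefficient equations give f(k) = k + 1.
Certificate R = B(k−1)f/C = (k + 1)/(k**2 + 3*k + 3) gives s_k = 3*(k + 1)*factorial(k + 1).
s_(k+1) − s_k = 3*(k**2 + 3*k + 3)*factorial(k + 1) = t_k.
Evaluate s at k=7 and k=2: 967680 and 54; difference 967626.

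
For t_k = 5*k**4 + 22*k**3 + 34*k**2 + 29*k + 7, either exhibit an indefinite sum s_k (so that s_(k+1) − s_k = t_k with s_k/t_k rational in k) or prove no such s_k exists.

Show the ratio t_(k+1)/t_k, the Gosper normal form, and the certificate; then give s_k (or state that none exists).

s_k = k*(k**4 + 3*k**3 + 2*k**2 + 3*k - 2)

The ratio is (5*k**4 + 42*k**3 + 130*k**2 + 183*k + 97)/(5*k**4 + 22*k**3 + 34*k**2 + 29*k + 7).
Gosper form: A/B · C(k+1)/C(k) with A=1, B=1, C=k**4 + 22*k**3/5 + 34*k**2/5 + 29*k/5 + 7/5.
f must satisfy (1)·f(k+1) − (1)·f(k) = k**4 + 22*k**3/5 + 34*k**2/5 + 29*k/5 + 7/5.
From deg A=0, deg B=0, deg C=4: d=5.
Solve for f: f(k) = k*(k**4 + 3*k**3 + 2*k**2 + 3*k - 2)/5 (degree 5 ≤ 5).
R(k) = B(k−1)·f(k)/C(k) = k*(k**4 + 3*k**3 + 2*k**2 + 3*k - 2)/(5*k**4 + 22*k**3 + 34*k**2 + 29*k + 7); s_k = R·t_k = k*(k**4 + 3*k**3 + 2*k**2 + 3*k - 2).
Check: Δs_k = 5*k**4 + 22*k**3 + 34*k**2 + 29*k + 7. ✓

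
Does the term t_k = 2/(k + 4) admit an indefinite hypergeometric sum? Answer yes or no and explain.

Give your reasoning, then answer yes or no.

No — the linear system for f has no solution.

Ratio r(k) = (k + 4)/(k + 5).
Normal form (A,B,C) = (k + 4, k + 5, 1).
f must satisfy (k + 4)·f(k+1) − (k + 4)·f(k) = 1.
Bound: deg f ≤ 0.
f = c0 ⇒ A·f(k+1) − B(k−1)·f(k) − C = -1. The system {-1 = 0} is inconsistent; no antidifference.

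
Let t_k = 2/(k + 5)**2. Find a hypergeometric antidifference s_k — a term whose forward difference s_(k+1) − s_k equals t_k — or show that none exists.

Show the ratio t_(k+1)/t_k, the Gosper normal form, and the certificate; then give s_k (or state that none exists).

none — t_k is not Gosper-summable

t_(k+1)/t_k = (k + 5)**2/(k + 6)**2.
Take A(k)=k**2 + 10*k + 25, B(k)=k**2 + 12*k + 36, C(k)=1.
f must satisfy (k**2 + 10*k + 25)·f(k+1) − (k**2 + 10*k + 25)·f(k) = 1.
Degrees (2,2,0) ⇒ d ≤ 0.
Put f(k) = c0: A·f(k+1) − B(k−1)·f(k) − C = -1; need -1 = 0 — inconsistent ⇒ no f, not summable.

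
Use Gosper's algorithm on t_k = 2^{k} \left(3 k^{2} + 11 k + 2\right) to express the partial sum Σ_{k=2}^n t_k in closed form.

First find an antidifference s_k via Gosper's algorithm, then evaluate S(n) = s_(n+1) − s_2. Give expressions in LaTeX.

S(n) = 6 \cdot 2^{n} n^{2} + 10 \cdot 2^{n} n - 32

The ratio is 2*(3*k**2 + 17*k + 16)/(3*k**2 + 11*k + 2).
A = 2, B = 1, C = k**2 + 11*k/3 + 2/3.
f must satisfy (2)·f(k+1) − (1)·f(k) = k**2 + 11*k/3 + 2/3.
Degrees (0,0,2) ⇒ d ≤ 2.
Coefficient equations give f(k) = (k - 1)*(3*k + 2)/3.
So s_k = (B(k−1)f/C)·t_k = ((k - 1)*(3*k + 2)/(3*k**2 + 11*k + 2))·t_k = 2**k*(3*k**2 - k - 2).
Δs = 2**k*(3*k**2 + 11*k + 2), as required.
Evaluate: s_(n+1) = 2**(n + 1)*n*(3*n + 5); subtract s_(2) = 32 ⇒ S(n) = 6*2**n*n**2 + 10*2**n*n - 32.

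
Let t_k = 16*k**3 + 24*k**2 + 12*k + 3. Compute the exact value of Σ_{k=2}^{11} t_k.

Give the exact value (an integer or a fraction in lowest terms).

Σ = 82610

t_(k+1)/t_k = (16*k**3 + 72*k**2 + 108*k + 55)/(16*k**3 + 24*k**2 + 12*k + 3).
Factor: A=1; B=1; C=k**3 + 3*k**2/2 + 3*k/4 + 3/16.
Solve (1)·f(k+1) − (1)·f(k) = k**3 + 3*k**2/2 + 3*k/4 + 3/16.
Bound: deg f ≤ 4.
Solving with deg f ≤ 4: f(k) = k*(4*k**3 - 2*k + 1)/16.
Get s_k = R·t_k = k*(4*k**3 - 2*k + 1) with R(k) = B(k−1)f(k)/C(k) = k*(4*k**3 - 2*k + 1)/(16*k**3 + 24*k**2 + 12*k + 3).
Verify: 16*k**3 + 24*k**2 + 12*k + 3 matches t_k.
Σ_(k=2)^(11) t_k = s_(12) − s_(2) = 82668 − (58) = 82610.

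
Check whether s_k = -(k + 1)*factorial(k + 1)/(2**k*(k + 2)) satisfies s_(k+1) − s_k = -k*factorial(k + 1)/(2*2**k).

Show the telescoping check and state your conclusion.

Invalid: residual (k**2 + 2*k - 2)*factorial(k + 1)/(2*2**k*(k + 2)*(k + 3)) ≠ 0.

s_(k+1) = -(k + 2)*factorial(k + 2)/(2*2**k*(k + 3))
s_(k+1) − s_k = -(k**3 + 4*k**2 + 4*k + 2)*factorial(k + 1)/(2*2**k*(k + 2)*(k + 3))
(s_(k+1) − s_k) − t_k = (k**2 + 2*k - 2)*factorial(k + 1)/(2*2**k*(k + 2)*(k + 3))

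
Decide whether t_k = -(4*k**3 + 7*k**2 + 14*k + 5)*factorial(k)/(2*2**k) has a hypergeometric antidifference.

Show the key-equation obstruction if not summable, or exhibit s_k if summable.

Yes. s_k = -(4*k**2 + 3*k + 2)*factorial(k)/2**k.

The ratio is (4*k**4 + 23*k**3 + 59*k**2 + 70*k + 30)/(2*(4*k**3 + 7*k**2 + 14*k + 5)).
A = k/2 + 1/2, B = 1, C = k**3 + 7*k**2/4 + 7*k/2 + 5/4.
Set up (k/2 + 1/2)·f(k+1) − (1)·f(k) − (k**3 + 7*k**2/4 + 7*k/2 + 5/4) = 0.
d = 2 from the (1,0,3) case.
Solving with deg f ≤ 2: f(k) = (4*k**2 + 3*k + 2)/2.
Certificate R = B(k−1)f/C = 2*(4*k**2 + 3*k + 2)/(4*k**3 + 7*k**2 + 14*k + 5) gives s_k = -(4*k**2 + 3*k + 2)*factorial(k)/2**k.
Verify: -(4*k**3 + 7*k**2 + 14*k + 5)*factorial(k)/(2*2**k) matches t_k.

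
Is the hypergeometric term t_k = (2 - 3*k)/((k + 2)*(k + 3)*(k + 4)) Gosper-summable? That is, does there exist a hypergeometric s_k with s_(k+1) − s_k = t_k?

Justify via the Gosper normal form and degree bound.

Yes. s_k = k*(4 - k)/(3*(k + 2)*(k + 3)).

Compute t_(k+1)/t_k: get (k + 2)*(3*k + 1)/((k + 5)*(3*k - 2)).
A = k + 2, B = k + 5, C = k - 2/3.
Solve (k + 2)·f(k+1) − (k + 4)·f(k) = k - 2/3.
d = 2 from the (1,1,1) case.
Match coefficients ⇒ f(k) = k*(k - 4)/9.
Get s_k = R·t_k = k*(4 - k)/(3*(k + 2)*(k + 3)) with R(k) = B(k−1)f(k)/C(k) = k*(k - 4)*(k + 4)/(3*(3*k - 2)).
Check: Δs_k = (2 - 3*k)/(k**3 + 9*k**2 + 26*k + 24). ✓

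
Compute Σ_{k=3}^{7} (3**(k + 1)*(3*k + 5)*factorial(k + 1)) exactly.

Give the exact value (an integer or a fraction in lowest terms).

r(k) = 3*(k + 2)*(3*k + 8)/(3*k + 5) after simplifying.
Gosper form: A/B · C(k+1)/C(k) with A=3*k + 6, B=1, C=k + 5/3.
Key eq: (3*k + 6)·f(k+1) = (1)·f(k) + (k + 5/3).
Bound: deg f ≤ 0.
Match coefficients ⇒ f(k) = 1/3.
Get s_k = R·t_k = 3**(k + 1)*factorial(k + 1) with R(k) = B(k−1)f(k)/C(k) = 1/(3*k + 5).
Δs = 3**(k + 1)*(3*k + 5)*factorial(k + 1), as required.
Sum = s_(8) − s_(3); s_(8) = 7142567040, s_(3) = 1944 ⇒ 7142565096.

Σ = 7142565096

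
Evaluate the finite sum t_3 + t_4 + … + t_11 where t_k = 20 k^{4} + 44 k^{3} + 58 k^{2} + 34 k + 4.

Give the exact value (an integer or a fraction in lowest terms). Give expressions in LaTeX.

Σ = 1021644

r(k) = (10*k**4 + 62*k**3 + 155*k**2 + 181*k + 80)/(10*k**4 + 22*k**3 + 29*k**2 + 17*k + 2) after simplifying.
Factor: A=1; B=1; C=k**4 + 11*k**3/5 + 29*k**2/10 + 17*k/10 + 1/5.
Need (1)·f(k+1) − (1)·f(k) = k**4 + 11*k**3/5 + 29*k**2/10 + 17*k/10 + 1/5.
Bound: deg f ≤ 5.
Solve for f: f(k) = k*(4*k**4 + k**3 + 4*k**2 - k - 4)/20 (degree 5 ≤ 5).
Then R = B(k−1)f/C = k*(4*k**4 + k**3 + 4*k**2 - k - 4)/(2*(10*k**4 + 22*k**3 + 29*k**2 + 17*k + 2)), so s_k = R(k)·t_k = k*(4*k**4 + k**3 + 4*k**2 - k - 4).
s_(k+1) − s_k = 20*k**4 + 44*k**3 + 58*k**2 + 34*k + 4 = t_k.
Telescoping: Σ = s_(12) − s_(3) = 1022784 − (1140) = 1021644.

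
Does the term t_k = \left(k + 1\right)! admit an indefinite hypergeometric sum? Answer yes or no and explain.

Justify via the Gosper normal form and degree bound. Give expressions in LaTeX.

No; the degree bound rules out any f.

Ratio r(k) = k + 2.
Take A(k)=k + 2, B(k)=1, C(k)=1.
Need (k + 2)·f(k+1) − (1)·f(k) = 1.
deg f ≤ -1 (via 1,0,0).
deg f ≤ -1 is impossible — no certificate.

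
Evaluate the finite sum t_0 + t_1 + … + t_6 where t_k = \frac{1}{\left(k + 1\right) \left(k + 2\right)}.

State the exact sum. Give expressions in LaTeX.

The ratio is (k + 1)/(k + 3).
So A=k + 1 and B=k + 3, with C=1.
f must satisfy (k + 1)·f(k+1) − (k + 2)·f(k) = 1.
d = 1 from the (1,1,0) case.
A polynomial solution: f(k) = k.
Then R = B(k−1)f/C = k*(k + 2), so s_k = R(k)·t_k = k/(k + 1).
Δs = 1/(k**2 + 3*k + 2), as required.
Σ_(k=0)^(6) t_k = s_(7) − s_(0) = 7/8 − (0) = 7/8.

Σ = 7/8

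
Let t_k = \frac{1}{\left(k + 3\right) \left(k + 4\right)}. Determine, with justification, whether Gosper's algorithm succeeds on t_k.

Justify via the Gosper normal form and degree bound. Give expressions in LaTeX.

Compute t_(k+1)/t_k: get (k + 3)/(k + 5).
Gosper form: A/B · C(k+1)/C(k) with A=k + 3, B=k + 5, C=1.
Set up (k + 3)·f(k+1) − (k + 4)·f(k) − (1) = 0.
Bound: deg f ≤ 1.
Coefficient equations give f(k) = k/3.
Get s_k = R·t_k = k/(3*(k + 3)) with R(k) = B(k−1)f(k)/C(k) = k*(k + 4)/3.
Δs = 1/(k**2 + 7*k + 12), as required.

Yes. s_k = \frac{k}{3 \left(k + 3\right)}.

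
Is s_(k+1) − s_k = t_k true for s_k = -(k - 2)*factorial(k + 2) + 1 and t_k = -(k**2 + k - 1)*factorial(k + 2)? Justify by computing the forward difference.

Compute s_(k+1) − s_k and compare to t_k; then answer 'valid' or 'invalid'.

s_(k+1) = -(k - 1)*factorial(k + 3) + 1
s_(k+1) − s_k = -(k**2 + k - 1)*factorial(k + 2)
(s_(k+1) − s_k) − t_k = 0

Valid: the claim telescopes to t_k.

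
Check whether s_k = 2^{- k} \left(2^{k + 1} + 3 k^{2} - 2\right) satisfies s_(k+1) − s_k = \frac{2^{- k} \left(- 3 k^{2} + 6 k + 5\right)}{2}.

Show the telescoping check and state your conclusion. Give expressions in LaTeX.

Valid: the claim telescopes to t_k.

s_(k+1) = (4*2**k + 3*(k + 1)**2 - 2)/(2*2**k)
s_(k+1) − s_k = (-3*k**2 + 6*k + 5)/(2*2**k)
(s_(k+1) − s_k) − t_k = 0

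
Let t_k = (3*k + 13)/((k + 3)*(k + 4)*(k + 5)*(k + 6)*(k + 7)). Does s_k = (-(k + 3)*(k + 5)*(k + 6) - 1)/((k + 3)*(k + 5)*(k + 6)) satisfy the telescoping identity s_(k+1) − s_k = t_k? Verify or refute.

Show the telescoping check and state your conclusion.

s_(k+1) = (-(k + 4)*(k + 6)*(k + 7) - 1)/((k + 4)*(k + 6)*(k + 7))
s_(k+1) − s_k = (3*k + 13)/(k**5 + 25*k**4 + 245*k**3 + 1175*k**2 + 2754*k + 2520)
(s_(k+1) − s_k) − t_k = 0

Valid — Δs_k = t_k.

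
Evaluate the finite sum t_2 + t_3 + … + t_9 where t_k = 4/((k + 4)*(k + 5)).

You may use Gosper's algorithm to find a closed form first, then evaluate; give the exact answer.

Ratio r(k) = (k + 4)/(k + 6).
Gosper form: A/B · C(k+1)/C(k) with A=k + 4, B=k + 6, C=1.
Need (k + 4)·f(k+1) − (k + 5)·f(k) = 1.
deg f ≤ 1 (via 1,1,0).
Solve for f: f(k) = k/4 (degree 1 ≤ 1).
Get s_k = R·t_k = k/(k + 4) with R(k) = B(k−1)f(k)/C(k) = k*(k + 5)/4.
Δs = 4/(k**2 + 9*k + 20), as required.
Evaluate s at k=10 and k=2: 5/7 and 1/3; difference 8/21.

Σ = 8/21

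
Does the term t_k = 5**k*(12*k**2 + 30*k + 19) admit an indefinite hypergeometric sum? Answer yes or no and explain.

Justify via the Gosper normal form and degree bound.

r(k) = 5*(12*k**2 + 54*k + 61)/(12*k**2 + 30*k + 19) after simplifying.
So A=5 and B=1, with C=k**2 + 5*k/2 + 19/12.
Key eq: (5)·f(k+1) = (1)·f(k) + (k**2 + 5*k/2 + 19/12).
d = 2 from the (0,0,2) case.
Solve for f: f(k) = (3*k**2 + 1)/12 (degree 2 ≤ 2).
R(k) = B(k−1)·f(k)/C(k) = (3*k**2 + 1)/(12*k**2 + 30*k + 19); s_k = R·t_k = 5**k*(3*k**2 + 1).
s_(k+1) − s_k = 5**k*(12*k**2 + 30*k + 19) = t_k.

Yes. s_k = 5**k*(3*k**2 + 1).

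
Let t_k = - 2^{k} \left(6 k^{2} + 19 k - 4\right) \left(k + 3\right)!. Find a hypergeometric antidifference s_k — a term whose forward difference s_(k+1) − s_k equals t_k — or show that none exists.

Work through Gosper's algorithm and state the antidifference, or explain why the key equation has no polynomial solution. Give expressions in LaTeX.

s_k = - 2^{k} \left(3 k - 4\right) \left(k + 3\right)!

Compute t_(k+1)/t_k: get 2*(6*k**3 + 55*k**2 + 145*k + 84)/(6*k**2 + 19*k - 4).
So A=2*k + 8 and B=1, with C=k**2 + 19*k/6 - 2/3.
Set up (2*k + 8)·f(k+1) − (1)·f(k) − (k**2 + 19*k/6 - 2/3) = 0.
d = 1 from the (1,0,2) case.
Solving with deg f ≤ 1: f(k) = (3*k - 4)/6.
R(k) = B(k−1)·f(k)/C(k) = (3*k - 4)/(6*k**2 + 19*k - 4); s_k = R·t_k = -2**k*(3*k - 4)*factorial(k + 3).
Check: Δs_k = -2**k*(6*k**2 + 19*k - 4)*factorial(k + 3). ✓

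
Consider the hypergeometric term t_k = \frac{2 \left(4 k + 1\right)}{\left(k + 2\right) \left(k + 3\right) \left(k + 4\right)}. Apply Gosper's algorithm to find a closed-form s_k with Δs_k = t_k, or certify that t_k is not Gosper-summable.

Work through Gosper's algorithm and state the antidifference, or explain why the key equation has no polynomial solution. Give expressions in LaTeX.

s_k = \frac{k \left(3 k - 1\right)}{2 \left(k + 2\right) \left(k + 3\right)}

The ratio is (k + 2)*(4*k + 5)/((k + 5)*(4*k + 1)).
So A=k + 2 and B=k + 5, with C=k + 1/4.
Set up (k + 2)·f(k+1) − (k + 4)·f(k) − (k + 1/4) = 0.
From deg A=1, deg B=1, deg C=1: d=2.
A polynomial solution: f(k) = k*(3*k - 1)/16.
R(k) = B(k−1)·f(k)/C(k) = k*(k + 4)*(3*k - 1)/(4*(4*k + 1)); s_k = R·t_k = k*(3*k - 1)/(2*(k + 2)*(k + 3)).
Δs = 2*(4*k + 1)/(k**3 + 9*k**2 + 26*k + 24), as required.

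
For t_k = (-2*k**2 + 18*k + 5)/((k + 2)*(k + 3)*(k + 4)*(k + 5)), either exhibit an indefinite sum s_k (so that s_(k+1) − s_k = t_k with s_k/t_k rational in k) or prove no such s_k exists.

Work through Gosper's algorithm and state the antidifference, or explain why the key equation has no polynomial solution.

s_k = k*(k**2 + 25*k - 6)/(8*(k + 2)*(k + 3)*(k + 4))

r(k) = (k + 2)*(18*k - 2*(k + 1)**2 + 23)/((k + 6)*(-2*k**2 + 18*k + 5)) after simplifying.
Factor: A=k + 2; B=k + 6; C=k**2 - 9*k - 5/2.
Set up (k + 2)·f(k+1) − (k + 5)·f(k) − (k**2 - 9*k - 5/2) = 0.
deg f ≤ 3 (via 1,1,2).
Match coefficients ⇒ f(k) = -k*(k**2 + 25*k - 6)/16.
Certificate R = B(k−1)f/C = -k*(k + 5)*(k**2 + 25*k - 6)/(8*(2*k**2 - 18*k - 5)) gives s_k = k*(k**2 + 25*k - 6)/(8*(k + 2)*(k + 3)*(k + 4)).
Verify: (-2*k**2 + 18*k + 5)/(k**4 + 14*k**3 + 71*k**2 + 154*k + 120) matches t_k.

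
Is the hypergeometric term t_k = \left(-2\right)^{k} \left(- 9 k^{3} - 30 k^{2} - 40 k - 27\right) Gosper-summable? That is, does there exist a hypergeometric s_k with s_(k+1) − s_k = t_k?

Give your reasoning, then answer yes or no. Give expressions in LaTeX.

Yes. s_k = \left(-2\right)^{k} \left(3 k^{3} + 4 k^{2} + 2 k + 3\right).

Compute t_(k+1)/t_k: get 2*(-9*k**3 - 57*k**2 - 127*k - 106)/(9*k**3 + 30*k**2 + 40*k + 27).
Factor: A=-2; B=1; C=k**3 + 10*k**2/3 + 40*k/9 + 3.
Need (-2)·f(k+1) − (1)·f(k) = k**3 + 10*k**2/3 + 40*k/9 + 3.
From deg A=0, deg B=0, deg C=3: d=3.
A polynomial solution: f(k) = -(3*k**3 + 4*k**2 + 2*k + 3)/9.
So s_k = (B(k−1)f/C)·t_k = (-(3*k**3 + 4*k**2 + 2*k + 3)/(9*k**3 + 30*k**2 + 40*k + 27))·t_k = (-2)**k*(3*k**3 + 4*k**2 + 2*k + 3).
Check: Δs_k = (-2)**k*(-9*k**3 - 30*k**2 - 40*k - 27). ✓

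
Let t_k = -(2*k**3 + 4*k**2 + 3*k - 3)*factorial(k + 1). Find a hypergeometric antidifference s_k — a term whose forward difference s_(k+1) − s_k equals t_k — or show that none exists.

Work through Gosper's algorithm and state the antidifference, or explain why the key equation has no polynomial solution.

Compute t_(k+1)/t_k: get (k + 2)*(3*k + 2*(k + 1)**3 + 4*(k + 1)**2)/(2*k**3 + 4*k**2 + 3*k - 3).
Take A(k)=k + 2, B(k)=1, C(k)=k**3 + 2*k**2 + 3*k/2 - 3/2.
Set up (k + 2)·f(k+1) − (1)·f(k) − (k**3 + 2*k**2 + 3*k/2 - 3/2) = 0.
d = 2 from the (1,0,3) case.
Solve for f: f(k) = (2*k**2 - 2*k - 3)/2 (degree 2 ≤ 2).
Get s_k = R·t_k = (-2*k**2 + 2*k + 3)*factorial(k + 1) with R(k) = B(k−1)f(k)/C(k) = (2*k**2 - 2*k - 3)/(2*k**3 + 4*k**2 + 3*k - 3).
Check: Δs_k = -(2*k**3 + 4*k**2 + 3*k - 3)*factorial(k + 1). ✓

s_k = (-2*k**2 + 2*k + 3)*factorial(k + 1)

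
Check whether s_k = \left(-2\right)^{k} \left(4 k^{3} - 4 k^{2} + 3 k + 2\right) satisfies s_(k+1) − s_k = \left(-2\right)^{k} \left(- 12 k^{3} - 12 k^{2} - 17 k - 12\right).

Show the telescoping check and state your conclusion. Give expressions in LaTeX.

s_(k+1) = (-2)**(k + 1)*(4*k**3 + 8*k**2 + 7*k + 5)
s_(k+1) − s_k = (-2)**k*(-12*k**3 - 12*k**2 - 17*k - 12)
(s_(k+1) − s_k) − t_k = 0

Valid: the claim telescopes to t_k.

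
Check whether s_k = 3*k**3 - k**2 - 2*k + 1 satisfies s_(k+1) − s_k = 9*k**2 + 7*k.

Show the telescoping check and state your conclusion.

Valid — Δs_k = t_k.

s_(k+1) = 3*k**3 + 8*k**2 + 5*k + 1
s_(k+1) − s_k = k*(9*k + 7)
(s_(k+1) − s_k) − t_k = 0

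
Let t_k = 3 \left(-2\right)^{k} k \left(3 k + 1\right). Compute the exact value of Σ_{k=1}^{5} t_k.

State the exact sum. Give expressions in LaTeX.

r(k) = -2*(k + 1)*(3*k + 4)/(k*(3*k + 1)) after simplifying.
Normal form (A,B,C) = (-2, 1, k**2 + k/3).
Solve (-2)·f(k+1) − (1)·f(k) = k**2 + k/3.
Degrees (0,0,2) ⇒ d ≤ 2.
Match coefficients ⇒ f(k) = -k*(k - 1)/3.
Then R = B(k−1)f/C = -(k - 1)/(3*k + 1), so s_k = R(k)·t_k = 3*(-2)**k*k*(1 - k).
Δs = 3*(-2)**k*k*(3*k + 1), as required.
Σ_(k=1)^(5) t_k = s_(6) − s_(1) = -5760 − (0) = -5760.

Σ = -5760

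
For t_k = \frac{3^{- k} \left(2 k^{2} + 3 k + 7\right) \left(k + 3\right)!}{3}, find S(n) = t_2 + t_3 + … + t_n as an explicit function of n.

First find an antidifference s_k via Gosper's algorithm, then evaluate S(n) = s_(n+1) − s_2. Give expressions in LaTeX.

r(k) = (k + 4)*(3*k + 2*(k + 1)**2 + 10)/(3*(2*k**2 + 3*k + 7)) after simplifying.
Normal form (A,B,C) = (k/3 + 4/3, 1, k**2 + 3*k/2 + 7/2).
Need (k/3 + 4/3)·f(k+1) − (1)·f(k) = k**2 + 3*k/2 + 7/2.
d = 1 from the (1,0,2) case.
Match coefficients ⇒ f(k) = 3*(2*k - 1)/2.
Certificate R = B(k−1)f/C = 3*(2*k - 1)/(2*k**2 + 3*k + 7) gives s_k = (2*k - 1)*factorial(k + 3)/3**k.
s_(k+1) − s_k = (2*k**2 + 3*k + 7)*factorial(k + 3)/(3*3**k) = t_k.
Telescope: S(n) = s_(n+1) − s_(2) = 3**(-n - 1)*(2*n + 1)*factorial(n + 4) − (40) = -40 + 2*n*factorial(n + 4)/(3*3**n) + factorial(n + 4)/(3*3**n).

S(n) = -40 + \frac{2 \cdot 3^{- n} n \left(n + 4\right)!}{3} + \frac{3^{- n} \left(n + 4\right)!}{3}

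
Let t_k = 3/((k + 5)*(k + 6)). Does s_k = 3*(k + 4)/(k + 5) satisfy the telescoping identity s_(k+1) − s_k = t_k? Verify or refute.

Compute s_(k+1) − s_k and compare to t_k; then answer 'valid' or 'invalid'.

s_(k+1) = 3*(k + 5)/(k + 6)
s_(k+1) − s_k = 3/(k**2 + 11*k + 30)
(s_(k+1) − s_k) − t_k = 0

valid; difference matches t_k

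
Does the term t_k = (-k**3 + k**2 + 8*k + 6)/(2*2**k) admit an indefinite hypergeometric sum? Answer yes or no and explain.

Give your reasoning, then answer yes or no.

Yes. s_k = (k**3 + 2*k**2 - k - 4)/2**k.

Step 1: r(k) = (k**3/2 + k**2 - 7*k/2 - 7)/(k**3 - k**2 - 8*k - 6).
A = 1/2, B = 1, C = k**3 - k**2 - 8*k - 6.
Need (1/2)·f(k+1) − (1)·f(k) = k**3 - k**2 - 8*k - 6.
From deg A=0, deg B=0, deg C=3: d=3.
Solving with deg f ≤ 3: f(k) = -2*(k**3 + 2*k**2 - k - 4).
Then R = B(k−1)f/C = -2*(k**3 + 2*k**2 - k - 4)/((k + 1)*(k**2 - 2*k - 6)), so s_k = R(k)·t_k = (k**3 + 2*k**2 - k - 4)/2**k.
s_(k+1) − s_k = (-k**3 + k**2 + 8*k + 6)/(2*2**k) = t_k.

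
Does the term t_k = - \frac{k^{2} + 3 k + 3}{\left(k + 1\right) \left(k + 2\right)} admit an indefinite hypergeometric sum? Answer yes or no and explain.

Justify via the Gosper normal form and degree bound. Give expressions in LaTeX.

Yes. s_k = \frac{k \left(- k - 2\right)}{k + 1}.

Step 1: r(k) = (k + 1)*(3*k + (k + 1)**2 + 6)/((k + 3)*(k**2 + 3*k + 3)).
Normal form (A,B,C) = (k + 1, k + 3, k**2 + 3*k + 3).
Key eq: (k + 1)·f(k+1) = (k + 2)·f(k) + (k**2 + 3*k + 3).
Bound: deg f ≤ 2.
Match coefficients ⇒ f(k) = k*(k + 2).
Certificate R = B(k−1)f/C = k*(k + 2)**2/(k**2 + 3*k + 3) gives s_k = k*(-k - 2)/(k + 1).
Δs = (-k**2 - 3*k - 3)/(k**2 + 3*k + 2), as required.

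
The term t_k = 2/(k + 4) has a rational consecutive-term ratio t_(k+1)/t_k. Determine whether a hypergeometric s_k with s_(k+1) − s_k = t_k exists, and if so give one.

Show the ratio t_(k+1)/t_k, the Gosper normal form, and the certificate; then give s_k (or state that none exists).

none — t_k is not Gosper-summable

The ratio is (k + 4)/(k + 5).
Factor: A=k + 4; B=k + 5; C=1.
f must satisfy (k + 4)·f(k+1) − (k + 4)·f(k) = 1.
Degrees (1,1,0) ⇒ d ≤ 0.
Write f(k) = c0. Then LHS − RHS = -1, requiring -1 = 0: contradictory. No certificate.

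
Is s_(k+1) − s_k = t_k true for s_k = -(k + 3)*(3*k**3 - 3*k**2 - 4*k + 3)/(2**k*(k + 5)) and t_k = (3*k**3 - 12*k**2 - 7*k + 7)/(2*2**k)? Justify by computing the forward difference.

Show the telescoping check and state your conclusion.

s_(k+1) = (-3*k**4 - 18*k**3 - 23*k**2 + 5*k + 4)/(2*2**k*(k + 6))
s_(k+1) − s_k = (3*k**5 + 15*k**4 - 67*k**3 - 284*k**2 - 61*k + 128)/(2*2**k*(k**2 + 11*k + 30))
(s_(k+1) − s_k) − t_k = (-3*k**4 - 9*k**3 + 73*k**2 + 36*k - 41)/(2**k*(k**2 + 11*k + 30))

Invalid: residual (-3*k**4 - 9*k**3 + 73*k**2 + 36*k - 41)/(2**k*(k**2 + 11*k + 30)) ≠ 0.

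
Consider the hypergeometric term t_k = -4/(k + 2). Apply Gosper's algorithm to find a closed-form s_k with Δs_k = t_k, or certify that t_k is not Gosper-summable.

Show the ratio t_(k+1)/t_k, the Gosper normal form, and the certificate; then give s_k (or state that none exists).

none — t_k is not Gosper-summable

The ratio is (k + 2)/(k + 3).
Normal form (A,B,C) = (k + 2, k + 3, 1).
Key eq: (k + 2)·f(k+1) = (k + 2)·f(k) + (1).
d = 0 from the (1,1,0) case.
Generic f = c0 gives residual -1; -1 = 0 cannot hold, so t_k is not Gosper-summable.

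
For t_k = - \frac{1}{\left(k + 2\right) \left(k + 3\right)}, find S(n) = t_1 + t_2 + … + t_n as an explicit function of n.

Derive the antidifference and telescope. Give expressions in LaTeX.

S(n) = - \frac{n}{3 n + 9}

Compute t_(k+1)/t_k: get (k + 2)/(k + 4).
A = k + 2, B = k + 4, C = 1.
Solve (k + 2)·f(k+1) − (k + 3)·f(k) = 1.
d = 1 from the (1,1,0) case.
A polynomial solution: f(k) = k/2.
Get s_k = R·t_k = -k/(2*k + 4) with R(k) = B(k−1)f(k)/C(k) = k*(k + 3)/2.
s_(k+1) − s_k = -1/(k**2 + 5*k + 6) = t_k.
Σ_(k=1)^n t_k = s_(n+1) − s_(1) = ((-n - 1)/(2*(n + 3))) − (-1/6), i.e. -n/(3*n + 9).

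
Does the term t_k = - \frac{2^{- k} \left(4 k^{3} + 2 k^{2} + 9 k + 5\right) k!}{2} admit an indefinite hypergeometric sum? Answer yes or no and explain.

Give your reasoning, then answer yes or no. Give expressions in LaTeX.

r(k) = (4*k**4 + 18*k**3 + 39*k**2 + 45*k + 20)/(2*(4*k**3 + 2*k**2 + 9*k + 5)) after simplifying.
Factor: A=k/2 + 1/2; B=1; C=k**3 + k**2/2 + 9*k/4 + 5/4.
Need (k/2 + 1/2)·f(k+1) − (1)·f(k) = k**3 + k**2/2 + 9*k/4 + 5/4.
d = 2 from the (1,0,3) case.
Coefficient equations give f(k) = (4*k**2 - 2*k - 3)/2.
R(k) = B(k−1)·f(k)/C(k) = 2*(4*k**2 - 2*k - 3)/(4*k**3 + 2*k**2 + 9*k + 5); s_k = R·t_k = (-4*k**2 + 2*k + 3)*factorial(k)/2**k.
Verify: -(4*k**3 + 2*k**2 + 9*k + 5)*factorial(k)/(2*2**k) matches t_k.

Yes. s_k = 2^{- k} \left(- 4 k^{2} + 2 k + 3\right) k!.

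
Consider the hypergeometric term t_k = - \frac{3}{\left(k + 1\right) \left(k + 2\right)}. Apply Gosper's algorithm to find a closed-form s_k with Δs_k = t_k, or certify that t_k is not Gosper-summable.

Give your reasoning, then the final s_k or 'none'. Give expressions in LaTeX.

Step 1: r(k) = (k + 1)/(k + 3).
Gosper form: A/B · C(k+1)/C(k) with A=k + 1, B=k + 3, C=1.
Set up (k + 1)·f(k+1) − (k + 2)·f(k) − (1) = 0.
Bound: deg f ≤ 1.
Solve for f: f(k) = k (degree 1 ≤ 1).
Get s_k = R·t_k = -3*k/(k + 1) with R(k) = B(k−1)f(k)/C(k) = k*(k + 2).
Verify: -3/(k**2 + 3*k + 2) matches t_k.

s_k = - \frac{3 k}{k + 1}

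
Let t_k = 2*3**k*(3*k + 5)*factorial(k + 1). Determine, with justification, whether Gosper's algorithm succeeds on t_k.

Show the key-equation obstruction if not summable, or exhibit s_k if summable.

Yes. s_k = 2*3**k*factorial(k + 1).

t_(k+1)/t_k = 3*(k + 2)*(3*k + 8)/(3*k + 5).
Normal form (A,B,C) = (3*k + 6, 1, k + 5/3).
f must satisfy (3*k + 6)·f(k+1) − (1)·f(k) = k + 5/3.
From deg A=1, deg B=0, deg C=1: d=0.
Solving with deg f ≤ 0: f(k) = 1/3.
Then R = B(k−1)f/C = 1/(3*k + 5), so s_k = R(k)·t_k = 2*3**k*factorial(k + 1).
s_(k+1) − s_k = 2*3**k*(3*k + 5)*factorial(k + 1) = t_k.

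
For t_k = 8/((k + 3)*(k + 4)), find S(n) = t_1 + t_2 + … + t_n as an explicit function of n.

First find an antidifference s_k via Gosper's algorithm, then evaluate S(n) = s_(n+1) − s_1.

The ratio is (k + 3)/(k + 5).
Take A(k)=k + 3, B(k)=k + 5, C(k)=1.
Solve (k + 3)·f(k+1) − (k + 4)·f(k) = 1.
Degrees (1,1,0) ⇒ d ≤ 1.
Match coefficients ⇒ f(k) = k/3.
So s_k = (B(k−1)f/C)·t_k = (k*(k + 4)/3)·t_k = 8*k/(3*(k + 3)).
Check: Δs_k = 8/(k**2 + 7*k + 12). ✓
Telescope: S(n) = s_(n+1) − s_(1) = 8*(n + 1)/(3*(n + 4)) − (2/3) = 2*n/(n + 4).

S(n) = 2*n/(n + 4)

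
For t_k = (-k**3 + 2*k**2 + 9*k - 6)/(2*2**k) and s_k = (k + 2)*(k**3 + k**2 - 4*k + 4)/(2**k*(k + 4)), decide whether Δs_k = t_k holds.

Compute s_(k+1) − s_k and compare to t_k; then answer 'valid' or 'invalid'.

Invalid: residual (k**4 + 4*k**3 - 15*k**2 - 38*k + 32)/(2**k*(k**2 + 9*k + 20)) ≠ 0.

s_(k+1) = (k + 3)*(-4*k + (k + 1)**3 + (k + 1)**2)/(2*2**k*(k + 5))
s_(k+1) − s_k = (-k**5 - 5*k**4 + 15*k**3 + 85*k**2 + 50*k - 56)/(2*2**k*(k**2 + 9*k + 20))
(s_(k+1) − s_k) − t_k = (k**4 + 4*k**3 - 15*k**2 - 38*k + 32)/(2**k*(k**2 + 9*k + 20))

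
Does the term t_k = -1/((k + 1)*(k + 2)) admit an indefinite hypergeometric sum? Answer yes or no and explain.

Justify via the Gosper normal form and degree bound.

Yes. s_k = -k/(k + 1).

Step 1: r(k) = (k + 1)/(k + 3).
Gosper form: A/B · C(k+1)/C(k) with A=k + 1, B=k + 3, C=1.
f must satisfy (k + 1)·f(k+1) − (k + 2)·f(k) = 1.
d = 1 from the (1,1,0) case.
Coefficient equations give f(k) = k.
Get s_k = R·t_k = -k/(k + 1) with R(k) = B(k−1)f(k)/C(k) = k*(k + 2).
s_(k+1) − s_k = -1/(k**2 + 3*k + 2) = t_k.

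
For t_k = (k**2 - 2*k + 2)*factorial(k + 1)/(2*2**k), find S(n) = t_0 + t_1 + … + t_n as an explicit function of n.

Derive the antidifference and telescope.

t_(k+1)/t_k = (k**3 + 2*k**2 + k + 2)/(2*(k**2 - 2*k + 2)).
Factor: A=k/2 + 1; B=1; C=k**2 - 2*k + 2.
Solve (k/2 + 1)·f(k+1) − (1)·f(k) = k**2 - 2*k + 2.
From deg A=1, deg B=0, deg C=2: d=1.
A polynomial solution: f(k) = 2*(k - 3).
Certificate R = B(k−1)f/C = 2*(k - 3)/(k**2 - 2*k + 2) gives s_k = (k - 3)*factorial(k + 1)/2**k.
Check: Δs_k = (k**2 - 2*k + 2)*factorial(k + 1)/(2*2**k). ✓
s_(n+1) = 2**(-n - 1)*(n - 2)*factorial(n + 2) and s_(0) = -3, so S(n) = (6*2**n + n**3*factorial(n) + n**2*factorial(n) - 4*n*factorial(n) - 4*factorial(n))/(2*2**n).

S(n) = (6*2**n + n**3*factorial(n) + n**2*factorial(n) - 4*n*factorial(n) - 4*factorial(n))/(2*2**n)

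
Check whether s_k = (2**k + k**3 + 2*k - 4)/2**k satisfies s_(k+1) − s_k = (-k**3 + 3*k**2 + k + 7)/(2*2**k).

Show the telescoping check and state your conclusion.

valid; difference matches t_k

s_(k+1) = (2*2**k + 2*k + (k + 1)**3 - 2)/(2*2**k)
s_(k+1) − s_k = (-k**3 + 3*k**2 + k + 7)/(2*2**k)
(s_(k+1) − s_k) − t_k = 0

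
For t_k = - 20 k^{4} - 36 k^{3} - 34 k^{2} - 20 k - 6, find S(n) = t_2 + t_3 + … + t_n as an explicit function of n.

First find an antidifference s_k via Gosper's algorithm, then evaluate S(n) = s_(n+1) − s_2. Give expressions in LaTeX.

S(n) = - 4 n^{5} - 19 n^{4} - 36 n^{3} - 36 n^{2} - 21 n + 116

Compute t_(k+1)/t_k: get (10*k**4 + 58*k**3 + 131*k**2 + 138*k + 58)/(10*k**4 + 18*k**3 + 17*k**2 + 10*k + 3).
A = 1, B = 1, C = k**4 + 9*k**3/5 + 17*k**2/10 + k + 3/10.
f must satisfy (1)·f(k+1) − (1)·f(k) = k**4 + 9*k**3/5 + 17*k**2/10 + k + 3/10.
From deg A=0, deg B=0, deg C=4: d=5.
Match coefficients ⇒ f(k) = k*(4*k**4 - k**3 + 2*k + 1)/20.
R(k) = B(k−1)·f(k)/C(k) = k*(4*k**4 - k**3 + 2*k + 1)/(2*(10*k**4 + 18*k**3 + 17*k**2 + 10*k + 3)); s_k = R·t_k = k*(-4*k**4 + k**3 - 2*k - 1).
Verify: -20*k**4 - 36*k**3 - 34*k**2 - 20*k - 6 matches t_k.
Telescope: S(n) = s_(n+1) − s_(2) = -4*n**5 - 19*n**4 - 36*n**3 - 36*n**2 - 21*n - 6 − (-122) = -4*n**5 - 19*n**4 - 36*n**3 - 36*n**2 - 21*n + 116.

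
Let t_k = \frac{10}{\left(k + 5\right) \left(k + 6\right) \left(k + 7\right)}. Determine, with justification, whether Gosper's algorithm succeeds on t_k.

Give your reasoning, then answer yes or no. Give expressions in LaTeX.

Ratio r(k) = (k + 5)/(k + 8).
Normal form (A,B,C) = (k + 5, k + 8, 1).
Key eq: (k + 5)·f(k+1) = (k + 7)·f(k) + (1).
Degrees (1,1,0) ⇒ d ≤ 2.
Solve for f: f(k) = k*(k + 11)/60 (degree 2 ≤ 2).
Then R = B(k−1)f/C = k*(k + 7)*(k + 11)/60, so s_k = R(k)·t_k = k*(k + 11)/(6*(k + 5)*(k + 6)).
Check: Δs_k = 10/(k**3 + 18*k**2 + 107*k + 210). ✓

Yes. s_k = \frac{k \left(k + 11\right)}{6 \left(k + 5\right) \left(k + 6\right)}.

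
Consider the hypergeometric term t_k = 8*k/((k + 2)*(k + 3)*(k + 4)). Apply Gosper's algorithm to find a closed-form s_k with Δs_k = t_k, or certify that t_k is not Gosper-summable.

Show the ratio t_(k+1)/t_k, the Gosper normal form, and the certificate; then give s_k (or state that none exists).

s_k = 4*k*(k - 1)/(3*(k + 2)*(k + 3))

Ratio r(k) = (k + 1)*(k + 2)/(k*(k + 5)).
Normal form (A,B,C) = (k + 2, k + 5, k).
f must satisfy (k + 2)·f(k+1) − (k + 4)·f(k) = k.
Degrees (1,1,1) ⇒ d ≤ 2.
Solving with deg f ≤ 2: f(k) = k*(k - 1)/6.
So s_k = (B(k−1)f/C)·t_k = ((k - 1)*(k + 4)/6)·t_k = 4*k*(k - 1)/(3*(k + 2)*(k + 3)).
Verify: 8*k/(k**3 + 9*k**2 + 26*k + 24) matches t_k.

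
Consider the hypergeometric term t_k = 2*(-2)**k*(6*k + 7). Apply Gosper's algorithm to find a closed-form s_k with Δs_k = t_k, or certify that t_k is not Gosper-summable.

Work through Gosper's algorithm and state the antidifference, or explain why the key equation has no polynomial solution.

s_k = (-2)**(k + 1)*(2*k + 1)

The ratio is 2*(-6*k - 13)/(6*k + 7).
A = -2, B = 1, C = k + 7/6.
Set up (-2)·f(k+1) − (1)·f(k) − (k + 7/6) = 0.
d = 1 from the (0,0,1) case.
Coefficient equations give f(k) = -(2*k + 1)/6.
Get s_k = R·t_k = (-2)**(k + 1)*(2*k + 1) with R(k) = B(k−1)f(k)/C(k) = -(2*k + 1)/(6*k + 7).
Verify: 2*(-2)**k*(6*k + 7) matches t_k.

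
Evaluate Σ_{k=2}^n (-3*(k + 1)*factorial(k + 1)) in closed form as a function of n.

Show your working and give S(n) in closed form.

S(n) = 18 - 3*factorial(n + 2)

r(k) = (k + 2)**2/(k + 1) after simplifying.
A = k + 2, B = 1, C = k + 1.
Solve (k + 2)·f(k+1) − (1)·f(k) = k + 1.
Degrees (1,0,1) ⇒ d ≤ 0.
Solving with deg f ≤ 0: f(k) = 1.
R(k) = B(k−1)·f(k)/C(k) = 1/(k + 1); s_k = R·t_k = -3*factorial(k + 1).
Check: Δs_k = -3*(k + 1)*factorial(k + 1). ✓
Σ_(k=2)^n t_k = s_(n+1) − s_(2) = (-3*factorial(n + 2)) − (-18), i.e. 18 - 3*factorial(n + 2).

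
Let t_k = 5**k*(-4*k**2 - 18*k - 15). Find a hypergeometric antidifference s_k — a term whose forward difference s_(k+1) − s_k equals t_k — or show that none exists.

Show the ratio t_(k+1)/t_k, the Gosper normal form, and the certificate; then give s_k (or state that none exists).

Compute t_(k+1)/t_k: get 5*(4*k**2 + 26*k + 37)/(4*k**2 + 18*k + 15).
Factor: A=5; B=1; C=k**2 + 9*k/2 + 15/4.
Key eq: (5)·f(k+1) = (1)·f(k) + (k**2 + 9*k/2 + 15/4).
From deg A=0, deg B=0, deg C=2: d=2.
Solve for f: f(k) = k*(k + 2)/4 (degree 2 ≤ 2).
So s_k = (B(k−1)f/C)·t_k = (k*(k + 2)/(4*k**2 + 18*k + 15))·t_k = 5**k*k*(-k - 2).
Δs = 5**k*(-4*k**2 - 18*k - 15), as required.

s_k = 5**k*k*(-k - 2)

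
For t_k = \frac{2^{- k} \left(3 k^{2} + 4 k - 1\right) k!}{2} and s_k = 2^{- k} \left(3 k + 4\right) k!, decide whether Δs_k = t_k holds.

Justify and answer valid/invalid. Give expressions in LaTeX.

Valid — Δs_k = t_k.

s_(k+1) = (3*k + 7)*factorial(k + 1)/(2*2**k)
s_(k+1) − s_k = (3*k**2 + 4*k - 1)*factorial(k)/(2*2**k)
(s_(k+1) − s_k) − t_k = 0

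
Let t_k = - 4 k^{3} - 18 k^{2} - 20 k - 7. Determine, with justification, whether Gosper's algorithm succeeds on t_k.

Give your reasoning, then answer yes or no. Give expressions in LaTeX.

r(k) = (4*k**3 + 30*k**2 + 68*k + 49)/(4*k**3 + 18*k**2 + 20*k + 7) after simplifying.
Gosper form: A/B · C(k+1)/C(k) with A=1, B=1, C=k**3 + 9*k**2/2 + 5*k + 7/4.
Key eq: (1)·f(k+1) = (1)·f(k) + (k**3 + 9*k**2/2 + 5*k + 7/4).
Degrees (0,0,3) ⇒ d ≤ 4.
Solve for f: f(k) = k**2*(k**2 + 4*k + 2)/4 (degree 4 ≤ 4).
So s_k = (B(k−1)f/C)·t_k = (k**2*(k**2 + 4*k + 2)/(4*k**3 + 18*k**2 + 20*k + 7))·t_k = k**2*(-k**2 - 4*k - 2).
s_(k+1) − s_k = -4*k**3 - 18*k**2 - 20*k - 7 = t_k.

Yes. s_k = k^{2} \left(- k^{2} - 4 k - 2\right).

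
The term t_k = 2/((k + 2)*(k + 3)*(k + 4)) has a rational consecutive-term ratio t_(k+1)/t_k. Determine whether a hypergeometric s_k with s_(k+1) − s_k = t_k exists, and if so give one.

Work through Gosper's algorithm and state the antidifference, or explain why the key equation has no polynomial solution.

s_k = k*(k + 5)/(6*(k + 2)*(k + 3))

Ratio r(k) = (k + 2)/(k + 5).
Normal form (A,B,C) = (k + 2, k + 5, 1).
Key eq: (k + 2)·f(k+1) = (k + 4)·f(k) + (1).
From deg A=1, deg B=1, deg C=0: d=2.
Match coefficients ⇒ f(k) = k*(k + 5)/12.
Then R = B(k−1)f/C = k*(k + 4)*(k + 5)/12, so s_k = R(k)·t_k = k*(k + 5)/(6*(k + 2)*(k + 3)).
s_(k+1) − s_k = 2/(k**3 + 9*k**2 + 26*k + 24) = t_k.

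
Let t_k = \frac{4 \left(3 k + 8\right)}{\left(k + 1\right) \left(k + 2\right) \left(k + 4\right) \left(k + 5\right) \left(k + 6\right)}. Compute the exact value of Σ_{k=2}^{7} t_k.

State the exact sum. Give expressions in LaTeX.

The ratio is (k + 1)*(k + 4)*(3*k + 11)/((k + 3)*(k + 7)*(3*k + 8)).
Factor: A=k + 1; B=k + 7; C=k**2 + 17*k/3 + 8.
f must satisfy (k + 1)·f(k+1) − (k + 6)·f(k) = k**2 + 17*k/3 + 8.
deg f ≤ 5 (via 1,1,2).
Coefficient equations give f(k) = k*(k + 2)*(k + 3)*(k**2 + 10*k + 29)/60.
Get s_k = R·t_k = k*(k**2 + 10*k + 29)/(5*(k**3 + 10*k**2 + 29*k + 20)) with R(k) = B(k−1)f(k)/C(k) = k*(k + 2)*(k + 6)*(k**2 + 10*k + 29)/(20*(3*k + 8)).
Verify: 4*(3*k + 8)/(k**5 + 18*k**4 + 121*k**3 + 372*k**2 + 508*k + 240) matches t_k.
Σ_(k=2)^(7) t_k = s_(8) − s_(2) = 346/1755 − (53/315) = 71/2457.

Σ = 71/2457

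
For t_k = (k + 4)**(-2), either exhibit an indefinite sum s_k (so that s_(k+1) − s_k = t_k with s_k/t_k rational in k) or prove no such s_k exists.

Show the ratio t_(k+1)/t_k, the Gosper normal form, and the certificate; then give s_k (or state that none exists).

no hypergeometric antidifference exists

r(k) = (k + 4)**2/(k + 5)**2 after simplifying.
Gosper form: A/B · C(k+1)/C(k) with A=k**2 + 8*k + 16, B=k**2 + 10*k + 25, C=1.
f must satisfy (k**2 + 8*k + 16)·f(k+1) − (k**2 + 8*k + 16)·f(k) = 1.
Degrees (2,2,0) ⇒ d ≤ 0.
Generic f = c0 gives residual -1; -1 = 0 cannot hold, so t_k is not Gosper-summable.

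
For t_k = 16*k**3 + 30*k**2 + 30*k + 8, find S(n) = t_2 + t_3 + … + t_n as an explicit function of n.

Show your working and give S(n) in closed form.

S(n) = 4*n**4 + 18*n**3 + 34*n**2 + 28*n - 84

r(k) = (8*k**3 + 39*k**2 + 69*k + 42)/(8*k**3 + 15*k**2 + 15*k + 4) after simplifying.
Factor: A=1; B=1; C=k**3 + 15*k**2/8 + 15*k/8 + 1/2.
Key eq: (1)·f(k+1) = (1)·f(k) + (k**3 + 15*k**2/8 + 15*k/8 + 1/2).
deg f ≤ 4 (via 0,0,3).
Solve for f: f(k) = k*(2*k**3 + k**2 + 2*k - 1)/8 (degree 4 ≤ 4).
R(k) = B(k−1)·f(k)/C(k) = k*(2*k**3 + k**2 + 2*k - 1)/(8*k**3 + 15*k**2 + 15*k + 4); s_k = R·t_k = 2*k*(2*k**3 + k**2 + 2*k - 1).
Δs = 16*k**3 + 30*k**2 + 30*k + 8, as required.
Σ_(k=2)^n t_k = s_(n+1) − s_(2) = (4*n**4 + 18*n**3 + 34*n**2 + 28*n + 8) − (92), i.e. 4*n**4 + 18*n**3 + 34*n**2 + 28*n - 84.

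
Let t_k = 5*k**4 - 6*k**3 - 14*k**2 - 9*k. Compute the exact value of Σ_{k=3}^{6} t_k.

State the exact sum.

Σ = 7332

Compute t_(k+1)/t_k: get (5*k**4 + 14*k**3 - 2*k**2 - 35*k - 24)/(k*(5*k**3 - 6*k**2 - 14*k - 9)).
Factor: A=1; B=1; C=k**4 - 6*k**3/5 - 14*k**2/5 - 9*k/5.
f must satisfy (1)·f(k+1) − (1)·f(k) = k**4 - 6*k**3/5 - 14*k**2/5 - 9*k/5.
deg f ≤ 5 (via 0,0,4).
Coefficient equations give f(k) = k*(k - 1)*(k**3 - 3*k**2 - 3*k - 2)/5.
Then R = B(k−1)f/C = (k - 1)*(k**3 - 3*k**2 - 3*k - 2)/(5*k**3 - 6*k**2 - 14*k - 9), so s_k = R(k)·t_k = k*(k**4 - 4*k**3 + k + 2).
Verify: k*(5*k**3 - 6*k**2 - 14*k - 9) matches t_k.
Σ_(k=3)^(6) t_k = s_(7) − s_(3) = 7266 − (-66) = 7332.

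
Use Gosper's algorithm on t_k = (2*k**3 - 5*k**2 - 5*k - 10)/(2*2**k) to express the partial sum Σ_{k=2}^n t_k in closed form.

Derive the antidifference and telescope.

S(n) = 2**(-n - 1)*(11*2**n - 2*n**3 - 7*n**2 - 11*n - 2)

t_(k+1)/t_k = (2*k**3 + k**2 - 9*k - 18)/(2*(2*k**3 - 5*k**2 - 5*k - 10)).
A = 1/2, B = 1, C = k**3 - 5*k**2/2 - 5*k/2 - 5.
Set up (1/2)·f(k+1) − (1)·f(k) − (k**3 - 5*k**2/2 - 5*k/2 - 5) = 0.
Degrees (0,0,3) ⇒ d ≤ 3.
Solve for f: f(k) = -2*k**3 - k**2 - 3*k + 4 (degree 3 ≤ 3).
So s_k = (B(k−1)f/C)·t_k = (-2*(2*k**3 + k**2 + 3*k - 4)/(2*k**3 - 5*k**2 - 5*k - 10))·t_k = (-2*k**3 - k**2 - 3*k + 4)/2**k.
Check: Δs_k = (2*k**3 - 5*k**2 - 5*k - 10)/(2*2**k). ✓
Telescope: S(n) = s_(n+1) − s_(2) = 2**(-n - 1)*(-2*n**3 - 7*n**2 - 11*n - 2) − (-11/2) = 2**(-n - 1)*(11*2**n - 2*n**3 - 7*n**2 - 11*n - 2).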